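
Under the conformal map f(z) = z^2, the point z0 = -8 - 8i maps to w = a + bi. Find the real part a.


Step 1: z0 = -8 - 8i
Step 2: z0^2 = (-8)^2 - (-8)^2 + 128i
Step 3: real part = 64 - 64 = 0

0


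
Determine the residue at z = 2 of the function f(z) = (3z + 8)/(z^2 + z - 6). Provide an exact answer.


Step 1: Q(z) = z^2 + z - 6 = (z - 2)(z + 3)
Step 2: Q'(z) = 2z + 1
Step 3: Q'(2) = 5, P(2) = 14
Step 4: Res = P(2)/Q'(2) = 14/5 = 14/5

14/5


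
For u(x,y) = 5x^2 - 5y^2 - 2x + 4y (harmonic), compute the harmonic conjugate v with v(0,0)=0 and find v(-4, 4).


Step 1: v_x = -u_y = 10y - 4
Step 2: v_y = u_x = 10x - 2
Step 3: v = 10xy - 4x - 2y + C
Step 4: v(0,0) = 0 => C = 0
Step 5: v(-4, 4) = -152

-152


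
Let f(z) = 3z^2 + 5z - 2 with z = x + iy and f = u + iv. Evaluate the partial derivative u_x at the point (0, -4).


Step 1: f(z) = 3(x+iy)^2 + 5(x+iy) - 2
Step 2: u = 3(x^2 - y^2) + 5x - 2
Step 3: u_x = 6x + 5
Step 4: At (0, -4): u_x = 0 + 5 = 5

5


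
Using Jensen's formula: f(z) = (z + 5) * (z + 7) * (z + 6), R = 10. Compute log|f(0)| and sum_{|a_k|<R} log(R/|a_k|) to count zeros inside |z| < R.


Jensen's formula: (1/2pi)*integral log|f(Re^it)|dt = log|f(0)| + sum_{|a_k|<R} log(R/|a_k|)
Step 1: f(0) = 5 * 7 * 6 = 210
Step 2: log|f(0)| = log|-5| + log|-7| + log|-6| = 5.3471
Step 3: Zeros inside |z| < 10: -5, -7, -6
Step 4: Jensen sum = log(10/5) + log(10/7) + log(10/6) = 1.5606
Step 5: n(R) = number of terms in the Jensen sum = count of zeros inside |z| < 10 = 3

3


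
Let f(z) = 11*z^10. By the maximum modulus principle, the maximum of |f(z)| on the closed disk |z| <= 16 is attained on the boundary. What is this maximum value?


Step 1: On |z| = 16, |f(z)| = 11 * |z|^10 = 11 * 16^10
Step 2: By maximum modulus principle, maximum is on boundary.
Step 3: Maximum = 11 * 1099511627776 = 12094627905536

12094627905536


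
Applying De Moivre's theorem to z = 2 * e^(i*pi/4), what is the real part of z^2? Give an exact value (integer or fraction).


Step 1: By De Moivre's theorem, z^2 = 2^2 * e^(i*2*pi/4) = 4 * (cos(pi/2) + i*sin(pi/2))
Step 2: |z|^2 = 2^2 = 4
Step 3: The angle pi/2 already lies in [0, 2*pi)
Step 4: cos(pi/2) = 0
Step 5: Re(z^2) = 4 * 0 = 0

0


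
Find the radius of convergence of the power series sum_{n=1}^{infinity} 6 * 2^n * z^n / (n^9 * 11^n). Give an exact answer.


Step 1: General term a_n = 6 * 2^n / (n^9 * 11^n)
Step 2: By the root test, |a_n|^(1/n) = 6^(1/n) * 2 / (n^(9/n) * 11) -> 2/11 as n -> infinity (since 6^(1/n) -> 1 and n^(9/n) -> 1)
Step 3: R = 1/lim|a_n|^(1/n) = 11/2

11/2


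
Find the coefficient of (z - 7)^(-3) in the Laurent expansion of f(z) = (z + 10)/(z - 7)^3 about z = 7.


Step 1: Write the numerator in powers of (z - 7): z + 10 = (z - 7) + (1*7 + 10) = (z - 7) + 17
Step 2: Divide by (z - 7)^3: f(z) = 17(z - 7)^(-3) + (z - 7)^(-2)
Step 3: This finite sum is the Laurent series of f about z = 7.
Step 4: Coefficient of (z - 7)^(-3) = 1*7 + 10 = 17

17


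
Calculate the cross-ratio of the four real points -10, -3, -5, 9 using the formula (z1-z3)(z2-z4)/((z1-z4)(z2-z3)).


Step 1: (z1-z3)(z2-z4) = (-5) * (-12) = 60
Step 2: (z1-z4)(z2-z3) = (-19) * 2 = -38
Step 3: Cross-ratio = -60/38 = -30/19

-30/19


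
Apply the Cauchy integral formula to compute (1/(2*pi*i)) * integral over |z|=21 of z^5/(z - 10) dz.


Step 1: f(z) = z^5, a = 10 is inside |z| = 21
Step 2: By Cauchy integral formula: (1/(2pi*i)) * integral = f(a)
Step 3: f(10) = 10^5 = 100000

100000


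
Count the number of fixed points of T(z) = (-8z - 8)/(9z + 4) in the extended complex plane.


Step 1: Fixed points satisfy T(z) = z
Step 2: 9z^2 + 12z + 8 = 0
Step 3: Discriminant = 12^2 - 4*9*8 = -144
Step 4: Number of fixed points = 2

2


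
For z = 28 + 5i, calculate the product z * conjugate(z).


Step 1: conj(z) = 28 - 5i
Step 2: z * conj(z) = 28^2 + 5^2
Step 3: = 784 + 25 = 809

809


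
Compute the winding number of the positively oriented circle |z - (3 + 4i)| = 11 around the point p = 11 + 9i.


Step 1: Center c = (3, 4), radius = 11
Step 2: |p - c|^2 = 8^2 + 5^2 = 89
Step 3: r^2 = 121
Step 4: |p-c| < r so winding number = 1

1


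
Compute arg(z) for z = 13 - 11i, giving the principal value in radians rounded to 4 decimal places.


Step 1: z = 13 - 11i
Step 2: arg(z) = atan2(-11, 13)
Step 3: arg(z) = -0.7023

-0.7023


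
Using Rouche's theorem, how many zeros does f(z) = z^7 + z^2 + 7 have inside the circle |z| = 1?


Step 1: On |z| = 1 the three terms have sizes |z^7| = 1^7 = 1, |z^2| = 1^2 = 1, |7| = 7
Step 2: The dominant term is g(z) = 7; let h(z) = z^7 + z^2 so f = g + h
Step 3: On |z| = 1: |g| = 7 and |h| <= 1 + 1 = 2
Step 4: Since 7 > 2, |h| < |g| on |z| = 1, so by Rouche f has the same number of zeros as g inside |z| < 1
Step 5: g(z) = 7 is a nonzero constant with no zeros inside |z| < 1. Answer = 0

0


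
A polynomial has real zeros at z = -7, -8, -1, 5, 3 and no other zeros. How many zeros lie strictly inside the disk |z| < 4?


Step 1: Check each root:
  z = -7: |-7| = 7 >= 4
  z = -8: |-8| = 8 >= 4
  z = -1: |-1| = 1 < 4
  z = 5: |5| = 5 >= 4
  z = 3: |3| = 3 < 4
Step 2: Count = 2

2


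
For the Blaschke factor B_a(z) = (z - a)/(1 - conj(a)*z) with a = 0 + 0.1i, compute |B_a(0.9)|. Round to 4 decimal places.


Step 1: Numerator z0 - a = 0.9 - (0 + 0.1i) = 0.9 - 0.1i
Step 2: Denominator 1 - conj(a)*z0 = 1 - (0 - 0.1i)*0.9 = 1 + 0.09i
Step 3: |z0 - a|^2 = 0.9^2 + (-0.1)^2 = 0.82; |1 - conj(a)*z0|^2 = 1^2 + 0.09^2 = 1.0081
Step 4: |B_a(0.9)| = sqrt(0.82 / 1.0081) = sqrt(0.813411)
Step 5: = 0.9019

0.9019


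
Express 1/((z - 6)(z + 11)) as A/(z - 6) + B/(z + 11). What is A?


Step 1: Multiply both sides by (z - 6) and set z = 6
Step 2: A = 1 / (6 + 11)
Step 3: A = 1 / 17
Step 4: A = 1/17

1/17


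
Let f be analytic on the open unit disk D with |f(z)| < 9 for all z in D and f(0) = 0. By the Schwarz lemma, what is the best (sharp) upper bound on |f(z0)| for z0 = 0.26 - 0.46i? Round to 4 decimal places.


Step 1: g = f/9 maps D -> D with g(0) = 0, so by the Schwarz lemma |g(z)| <= |z|, i.e. |f(z)| <= 9|z|; this is sharp (f(z) = 9z).
Step 2: |z0|^2 = 0.26^2 + (-0.46)^2 = 0.2792
Step 3: |z0| = sqrt(0.2792) = 0.528394
Step 4: Best bound = 9 * |z0| = 9 * 0.528394 = 4.7555

4.7555


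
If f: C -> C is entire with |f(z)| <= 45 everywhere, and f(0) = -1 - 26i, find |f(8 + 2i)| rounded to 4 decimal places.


Step 1: By Liouville's theorem, a bounded entire function is constant.
Step 2: f(z) = f(0) = -1 - 26i for all z.
Step 3: |f(w)| = |-1 - 26i| = sqrt(1 + 676)
Step 4: = 26.0192

26.0192


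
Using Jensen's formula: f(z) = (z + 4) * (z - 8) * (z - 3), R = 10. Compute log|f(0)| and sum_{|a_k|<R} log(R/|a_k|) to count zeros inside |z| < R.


Jensen's formula: (1/2pi)*integral log|f(Re^it)|dt = log|f(0)| + sum_{|a_k|<R} log(R/|a_k|)
Step 1: f(0) = 4 * (-8) * (-3) = 96
Step 2: log|f(0)| = log|-4| + log|8| + log|3| = 4.5643
Step 3: Zeros inside |z| < 10: -4, 8, 3
Step 4: Jensen sum = log(10/4) + log(10/8) + log(10/3) = 2.3434
Step 5: n(R) = number of terms in the Jensen sum = count of zeros inside |z| < 10 = 3

3


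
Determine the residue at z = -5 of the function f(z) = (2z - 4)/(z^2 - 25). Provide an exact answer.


Step 1: Q(z) = z^2 - 25 = (z + 5)(z - 5)
Step 2: Q'(z) = 2z
Step 3: Q'(-5) = -10, P(-5) = -14
Step 4: Res = P(-5)/Q'(-5) = -14/(-10) = 7/5

7/5


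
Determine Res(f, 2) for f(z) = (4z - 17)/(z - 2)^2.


Step 1: Pole of order 2 at z = 2
Step 2: Res = lim d/dz [(z - 2)^2 * f(z)] as z -> 2
Step 3: (z - 2)^2 * f(z) = 4z - 17
Step 4: d/dz[4z - 17] = 4

4


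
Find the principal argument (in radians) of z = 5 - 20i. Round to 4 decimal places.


Step 1: z = 5 - 20i
Step 2: arg(z) = atan2(-20, 5)
Step 3: arg(z) = -1.3258

-1.3258


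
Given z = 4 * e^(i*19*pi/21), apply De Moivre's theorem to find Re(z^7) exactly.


Step 1: By De Moivre's theorem, z^7 = 4^7 * e^(i*7*19*pi/21) = 16384 * (cos(19*pi/3) + i*sin(19*pi/3))
Step 2: |z|^7 = 4^7 = 16384
Step 3: Reduce the angle mod 2*pi: 19*pi/3 - 6*pi = pi/3
Step 4: cos(pi/3) = 1/2
Step 5: Re(z^7) = 16384 * 1/2 = 8192

8192


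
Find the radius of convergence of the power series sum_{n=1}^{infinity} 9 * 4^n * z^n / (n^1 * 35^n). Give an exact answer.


Step 1: General term a_n = 9 * 4^n / (n^1 * 35^n)
Step 2: By the root test, |a_n|^(1/n) = 9^(1/n) * 4 / (n^(1/n) * 35) -> 4/35 as n -> infinity (since 9^(1/n) -> 1 and n^(1/n) -> 1)
Step 3: R = 1/lim|a_n|^(1/n) = 35/4

35/4


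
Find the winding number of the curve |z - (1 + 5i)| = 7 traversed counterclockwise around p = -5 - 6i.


Step 1: Center c = (1, 5), radius = 7
Step 2: |p - c|^2 = (-6)^2 + (-11)^2 = 157
Step 3: r^2 = 49
Step 4: |p-c| > r so winding number = 0

0


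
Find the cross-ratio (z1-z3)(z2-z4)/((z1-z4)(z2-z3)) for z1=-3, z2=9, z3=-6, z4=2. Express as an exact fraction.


Step 1: (z1-z3)(z2-z4) = 3 * 7 = 21
Step 2: (z1-z4)(z2-z3) = (-5) * 15 = -75
Step 3: Cross-ratio = -21/75 = -7/25

-7/25


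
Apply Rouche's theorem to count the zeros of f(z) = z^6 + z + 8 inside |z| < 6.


Step 1: On |z| = 6 the three terms have sizes |z^6| = 6^6 = 46656, |z| = 6, |8| = 8
Step 2: The dominant term is g(z) = z^6; let h(z) = z + 8 so f = g + h
Step 3: On |z| = 6: |g| = 46656 and |h| <= 6 + 8 = 14
Step 4: Since 46656 > 14, |h| < |g| on |z| = 6, so by Rouche f has the same number of zeros as g inside |z| < 6
Step 5: g(z) = z^6 has 6 zeros (all at the origin) inside |z| < 6. Answer = 6

6


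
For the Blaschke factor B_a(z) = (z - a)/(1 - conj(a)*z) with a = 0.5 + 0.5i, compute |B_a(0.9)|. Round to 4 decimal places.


Step 1: Numerator z0 - a = 0.9 - (0.5 + 0.5i) = 0.4 - 0.5i
Step 2: Denominator 1 - conj(a)*z0 = 1 - (0.5 - 0.5i)*0.9 = 0.55 + 0.45i
Step 3: |z0 - a|^2 = 0.4^2 + (-0.5)^2 = 0.41; |1 - conj(a)*z0|^2 = 0.55^2 + 0.45^2 = 0.505
Step 4: |B_a(0.9)| = sqrt(0.41 / 0.505) = sqrt(0.811881)
Step 5: = 0.901

0.901


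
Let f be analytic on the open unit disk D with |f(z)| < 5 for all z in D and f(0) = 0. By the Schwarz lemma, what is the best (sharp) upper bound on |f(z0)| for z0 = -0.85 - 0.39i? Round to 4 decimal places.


Step 1: g = f/5 maps D -> D with g(0) = 0, so by the Schwarz lemma |g(z)| <= |z|, i.e. |f(z)| <= 5|z|; this is sharp (f(z) = 5z).
Step 2: |z0|^2 = (-0.85)^2 + (-0.39)^2 = 0.8746
Step 3: |z0| = sqrt(0.8746) = 0.935201
Step 4: Best bound = 5 * |z0| = 5 * 0.935201 = 4.676

4.676


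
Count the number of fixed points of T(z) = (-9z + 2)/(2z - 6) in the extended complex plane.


Step 1: Fixed points satisfy T(z) = z
Step 2: 2z^2 + 3z - 2 = 0
Step 3: Discriminant = 3^2 - 4*2*(-2) = 25
Step 4: Number of fixed points = 2

2


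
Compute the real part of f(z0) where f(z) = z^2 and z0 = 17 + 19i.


Step 1: z0 = 17 + 19i
Step 2: z0^2 = 17^2 - 19^2 + 646i
Step 3: real part = 289 - 361 = -72

-72


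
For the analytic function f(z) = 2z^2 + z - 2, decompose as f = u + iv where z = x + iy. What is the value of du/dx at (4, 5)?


Step 1: f(z) = 2(x+iy)^2 + (x+iy) - 2
Step 2: u = 2(x^2 - y^2) + x - 2
Step 3: u_x = 4x + 1
Step 4: At (4, 5): u_x = 16 + 1 = 17

17


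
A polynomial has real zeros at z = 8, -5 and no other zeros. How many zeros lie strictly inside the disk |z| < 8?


Step 1: Check each root:
  z = 8: |8| = 8 >= 8
  z = -5: |-5| = 5 < 8
Step 2: Count = 1

1


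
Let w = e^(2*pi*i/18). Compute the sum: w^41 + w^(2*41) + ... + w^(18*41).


Step 1: The sum sum_{j=1}^{n} w^(k*j) equals n if n | k, else 0.
Step 2: Here n = 18, k = 41
Step 3: Does n divide k? 18 | 41 -> False
Step 4: Sum = 0

0


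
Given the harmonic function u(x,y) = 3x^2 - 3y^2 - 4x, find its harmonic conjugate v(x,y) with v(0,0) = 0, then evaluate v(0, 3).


Step 1: v_x = -u_y = 6y + 0
Step 2: v_y = u_x = 6x - 4
Step 3: v = 6xy - 4y + C
Step 4: v(0,0) = 0 => C = 0
Step 5: v(0, 3) = -12

-12


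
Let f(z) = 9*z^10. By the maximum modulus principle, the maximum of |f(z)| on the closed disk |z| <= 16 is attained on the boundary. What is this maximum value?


Step 1: On |z| = 16, |f(z)| = 9 * |z|^10 = 9 * 16^10
Step 2: By maximum modulus principle, maximum is on boundary.
Step 3: Maximum = 9 * 1099511627776 = 9895604649984

9895604649984


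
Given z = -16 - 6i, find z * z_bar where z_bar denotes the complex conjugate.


Step 1: conj(z) = -16 + 6i
Step 2: z * conj(z) = (-16)^2 + (-6)^2
Step 3: = 256 + 36 = 292

292


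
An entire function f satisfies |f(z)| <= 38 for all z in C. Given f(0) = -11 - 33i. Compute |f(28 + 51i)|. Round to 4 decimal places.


Step 1: By Liouville's theorem, a bounded entire function is constant.
Step 2: f(z) = f(0) = -11 - 33i for all z.
Step 3: |f(w)| = |-11 - 33i| = sqrt(121 + 1089)
Step 4: = 34.7851

34.7851


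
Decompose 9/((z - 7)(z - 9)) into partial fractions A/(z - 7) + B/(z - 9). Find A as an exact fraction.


Step 1: Multiply both sides by (z - 7) and set z = 7
Step 2: A = 9 / (7 - 9)
Step 3: A = 9 / (-2)
Step 4: A = -9/2

-9/2


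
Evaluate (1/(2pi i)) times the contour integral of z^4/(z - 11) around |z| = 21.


Step 1: f(z) = z^4, a = 11 is inside |z| = 21
Step 2: By Cauchy integral formula: (1/(2pi*i)) * integral = f(a)
Step 3: f(11) = 11^4 = 14641

14641


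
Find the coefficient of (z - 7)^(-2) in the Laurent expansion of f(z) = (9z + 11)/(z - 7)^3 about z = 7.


Step 1: Write the numerator in powers of (z - 7): 9z + 11 = 9(z - 7) + (9*7 + 11) = 9(z - 7) + 74
Step 2: Divide by (z - 7)^3: f(z) = 74(z - 7)^(-3) + 9(z - 7)^(-2)
Step 3: This finite sum is the Laurent series of f about z = 7.
Step 4: Coefficient of (z - 7)^(-2) = coefficient of (z - 7) in the re-centred numerator = 9

9


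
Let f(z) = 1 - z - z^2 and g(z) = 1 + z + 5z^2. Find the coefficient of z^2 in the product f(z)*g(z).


Step 1: z^2 term in f*g comes from: (1)*(5z^2) + (-z)*(z) + (-z^2)*(1)
Step 2: = 5 - 1 - 1
Step 3: = 3

3


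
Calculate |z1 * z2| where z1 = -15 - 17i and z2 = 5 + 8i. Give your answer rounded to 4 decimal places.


Step 1: |z1| = sqrt((-15)^2 + (-17)^2) = sqrt(514)
Step 2: |z2| = sqrt(5^2 + 8^2) = sqrt(89)
Step 3: |z1*z2| = |z1|*|z2| = sqrt(514) * sqrt(89) = sqrt(514 * 89) = sqrt(45746)
Step 4: = 213.8831

213.8831


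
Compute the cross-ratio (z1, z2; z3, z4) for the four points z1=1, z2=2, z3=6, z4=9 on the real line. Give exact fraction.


Step 1: (z1-z3)(z2-z4) = (-5) * (-7) = 35
Step 2: (z1-z4)(z2-z3) = (-8) * (-4) = 32
Step 3: Cross-ratio = 35/32 = 35/32

35/32


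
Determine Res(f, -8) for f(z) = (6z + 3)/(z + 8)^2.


Step 1: Pole of order 2 at z = -8
Step 2: Res = lim d/dz [(z + 8)^2 * f(z)] as z -> -8
Step 3: (z + 8)^2 * f(z) = 6z + 3
Step 4: d/dz[6z + 3] = 6

6


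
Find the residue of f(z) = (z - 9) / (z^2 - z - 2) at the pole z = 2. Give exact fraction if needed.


Step 1: Q(z) = z^2 - z - 2 = (z - 2)(z + 1)
Step 2: Q'(z) = 2z - 1
Step 3: Q'(2) = 3, P(2) = -7
Step 4: Res = P(2)/Q'(2) = -7/3 = -7/3

-7/3


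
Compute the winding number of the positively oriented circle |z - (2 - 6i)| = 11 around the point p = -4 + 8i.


Step 1: Center c = (2, -6), radius = 11
Step 2: |p - c|^2 = (-6)^2 + 14^2 = 232
Step 3: r^2 = 121
Step 4: |p-c| > r so winding number = 0

0


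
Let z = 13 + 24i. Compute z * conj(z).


Step 1: conj(z) = 13 - 24i
Step 2: z * conj(z) = 13^2 + 24^2
Step 3: = 169 + 576 = 745

745


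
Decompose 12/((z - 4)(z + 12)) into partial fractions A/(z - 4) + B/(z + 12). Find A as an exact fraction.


Step 1: Multiply both sides by (z - 4) and set z = 4
Step 2: A = 12 / (4 + 12)
Step 3: A = 12 / 16
Step 4: A = 3/4

3/4


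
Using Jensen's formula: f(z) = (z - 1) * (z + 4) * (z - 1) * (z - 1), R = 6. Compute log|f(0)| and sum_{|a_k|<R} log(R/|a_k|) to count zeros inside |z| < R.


Jensen's formula: (1/2pi)*integral log|f(Re^it)|dt = log|f(0)| + sum_{|a_k|<R} log(R/|a_k|)
Step 1: f(0) = (-1) * 4 * (-1) * (-1) = -4
Step 2: log|f(0)| = log|1| + log|-4| + log|1| + log|1| = 1.3863
Step 3: Zeros inside |z| < 6: 1, -4, 1, 1
Step 4: Jensen sum = log(6/1) + log(6/4) + log(6/1) + log(6/1) = 5.7807
Step 5: n(R) = number of terms in the Jensen sum = count of zeros inside |z| < 6 = 4

4


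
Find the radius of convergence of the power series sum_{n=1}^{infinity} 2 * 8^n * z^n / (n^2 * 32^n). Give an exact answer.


Step 1: General term a_n = 2 * 8^n / (n^2 * 32^n)
Step 2: By the root test, |a_n|^(1/n) = 2^(1/n) * 8 / (n^(2/n) * 32) -> 8/32 as n -> infinity (since 2^(1/n) -> 1 and n^(2/n) -> 1)
Step 3: R = 1/lim|a_n|^(1/n) = 32/8 = 4

4


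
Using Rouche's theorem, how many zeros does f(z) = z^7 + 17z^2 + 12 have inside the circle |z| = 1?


Step 1: On |z| = 1 the three terms have sizes |z^7| = 1^7 = 1, |17z^2| = 17*1^2 = 17, |12| = 12
Step 2: The dominant term is g(z) = 17z^2; let h(z) = z^7 + 12 so f = g + h
Step 3: On |z| = 1: |g| = 17 and |h| <= 1 + 12 = 13
Step 4: Since 17 > 13, |h| < |g| on |z| = 1, so by Rouche f has the same number of zeros as g inside |z| < 1
Step 5: g(z) = 17z^2 has 2 zeros (at the origin, multiplicity 2) inside |z| < 1. Answer = 2

2


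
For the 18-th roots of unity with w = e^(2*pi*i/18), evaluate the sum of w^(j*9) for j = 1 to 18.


Step 1: The sum sum_{j=1}^{n} w^(k*j) equals n if n | k, else 0.
Step 2: Here n = 18, k = 9
Step 3: Does n divide k? 18 | 9 -> False
Step 4: Sum = 0

0


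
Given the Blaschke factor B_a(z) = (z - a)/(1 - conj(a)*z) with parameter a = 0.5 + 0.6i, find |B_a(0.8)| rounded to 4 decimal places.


Step 1: Numerator z0 - a = 0.8 - (0.5 + 0.6i) = 0.3 - 0.6i
Step 2: Denominator 1 - conj(a)*z0 = 1 - (0.5 - 0.6i)*0.8 = 0.6 + 0.48i
Step 3: |z0 - a|^2 = 0.3^2 + (-0.6)^2 = 0.45; |1 - conj(a)*z0|^2 = 0.6^2 + 0.48^2 = 0.5904
Step 4: |B_a(0.8)| = sqrt(0.45 / 0.5904) = sqrt(0.762195)
Step 5: = 0.873

0.873


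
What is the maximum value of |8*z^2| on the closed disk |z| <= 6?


Step 1: On |z| = 6, |f(z)| = 8 * |z|^2 = 8 * 6^2
Step 2: By maximum modulus principle, maximum is on boundary.
Step 3: Maximum = 8 * 36 = 288

288


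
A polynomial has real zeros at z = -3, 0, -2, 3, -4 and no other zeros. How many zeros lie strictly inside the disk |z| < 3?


Step 1: Check each root:
  z = -3: |-3| = 3 >= 3
  z = 0: |0| = 0 < 3
  z = -2: |-2| = 2 < 3
  z = 3: |3| = 3 >= 3
  z = -4: |-4| = 4 >= 3
Step 2: Count = 2

2


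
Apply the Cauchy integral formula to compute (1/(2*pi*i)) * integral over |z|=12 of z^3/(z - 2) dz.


Step 1: f(z) = z^3, a = 2 is inside |z| = 12
Step 2: By Cauchy integral formula: (1/(2pi*i)) * integral = f(a)
Step 3: f(2) = 2^3 = 8

8


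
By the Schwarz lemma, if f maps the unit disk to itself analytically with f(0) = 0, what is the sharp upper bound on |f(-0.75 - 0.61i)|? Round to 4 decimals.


Step 1: Schwarz lemma: if f: D -> D is analytic with f(0) = 0, then |f(z)| <= |z| for all z in D, and this is sharp (f(z) = z).
Step 2: |z0|^2 = (-0.75)^2 + (-0.61)^2 = 0.9346
Step 3: |z0| = sqrt(0.9346) = 0.966747
Step 4: Best bound = |z0| = 0.9667

0.9667


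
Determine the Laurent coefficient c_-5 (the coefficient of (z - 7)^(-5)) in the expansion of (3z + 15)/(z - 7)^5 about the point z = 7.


Step 1: Write the numerator in powers of (z - 7): 3z + 15 = 3(z - 7) + (3*7 + 15) = 3(z - 7) + 36
Step 2: Divide by (z - 7)^5: f(z) = 36(z - 7)^(-5) + 3(z - 7)^(-4)
Step 3: This finite sum is the Laurent series of f about z = 7.
Step 4: Coefficient of (z - 7)^(-5) = 3*7 + 15 = 36

36


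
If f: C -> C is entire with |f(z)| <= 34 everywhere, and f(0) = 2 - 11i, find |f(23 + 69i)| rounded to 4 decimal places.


Step 1: By Liouville's theorem, a bounded entire function is constant.
Step 2: f(z) = f(0) = 2 - 11i for all z.
Step 3: |f(w)| = |2 - 11i| = sqrt(4 + 121)
Step 4: = 11.1803

11.1803


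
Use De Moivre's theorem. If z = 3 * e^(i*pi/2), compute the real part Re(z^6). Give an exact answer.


Step 1: By De Moivre's theorem, z^6 = 3^6 * e^(i*6*pi/2) = 729 * (cos(3*pi) + i*sin(3*pi))
Step 2: |z|^6 = 3^6 = 729
Step 3: Reduce the angle mod 2*pi: 3*pi - 2*pi = pi
Step 4: cos(pi) = -1
Step 5: Re(z^6) = 729 * (-1) = -729

-729


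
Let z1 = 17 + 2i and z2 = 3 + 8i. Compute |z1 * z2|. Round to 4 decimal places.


Step 1: |z1| = sqrt(17^2 + 2^2) = sqrt(293)
Step 2: |z2| = sqrt(3^2 + 8^2) = sqrt(73)
Step 3: |z1*z2| = |z1|*|z2| = sqrt(293) * sqrt(73) = sqrt(293 * 73) = sqrt(21389)
Step 4: = 146.2498

146.2498


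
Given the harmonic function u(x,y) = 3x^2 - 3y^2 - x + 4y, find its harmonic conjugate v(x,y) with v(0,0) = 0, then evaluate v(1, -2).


Step 1: v_x = -u_y = 6y - 4
Step 2: v_y = u_x = 6x - 1
Step 3: v = 6xy - 4x - y + C
Step 4: v(0,0) = 0 => C = 0
Step 5: v(1, -2) = -14

-14


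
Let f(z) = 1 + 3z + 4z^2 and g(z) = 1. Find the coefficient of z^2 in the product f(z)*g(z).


Step 1: z^2 term in f*g comes from: (1)*(0) + (3z)*(0) + (4z^2)*(1)
Step 2: = 0 + 0 + 4
Step 3: = 4

4


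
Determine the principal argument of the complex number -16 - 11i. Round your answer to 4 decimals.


Step 1: z = -16 - 11i
Step 2: arg(z) = atan2(-11, -16)
Step 3: arg(z) = -2.5393

-2.5393


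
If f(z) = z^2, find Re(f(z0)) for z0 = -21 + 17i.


Step 1: z0 = -21 + 17i
Step 2: z0^2 = (-21)^2 - 17^2 - 714i
Step 3: real part = 441 - 289 = 152

152


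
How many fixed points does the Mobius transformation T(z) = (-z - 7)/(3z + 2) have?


Step 1: Fixed points satisfy T(z) = z
Step 2: 3z^2 + 3z + 7 = 0
Step 3: Discriminant = 3^2 - 4*3*7 = -75
Step 4: Number of fixed points = 2

2


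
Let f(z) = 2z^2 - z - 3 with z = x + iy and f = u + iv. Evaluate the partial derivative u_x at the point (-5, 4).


Step 1: f(z) = 2(x+iy)^2 - (x+iy) - 3
Step 2: u = 2(x^2 - y^2) - x - 3
Step 3: u_x = 4x - 1
Step 4: At (-5, 4): u_x = -20 - 1 = -21

-21


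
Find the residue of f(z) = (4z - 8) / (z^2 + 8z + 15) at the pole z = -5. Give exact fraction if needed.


Step 1: Q(z) = z^2 + 8z + 15 = (z + 5)(z + 3)
Step 2: Q'(z) = 2z + 8
Step 3: Q'(-5) = -2, P(-5) = -28
Step 4: Res = P(-5)/Q'(-5) = -28/(-2) = 14

14


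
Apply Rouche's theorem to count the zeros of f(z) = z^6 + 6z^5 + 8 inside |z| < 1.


Step 1: On |z| = 1 the three terms have sizes |z^6| = 1^6 = 1, |6z^5| = 6*1^5 = 6, |8| = 8
Step 2: The dominant term is g(z) = 8; let h(z) = z^6 + 6z^5 so f = g + h
Step 3: On |z| = 1: |g| = 8 and |h| <= 1 + 6 = 7
Step 4: Since 8 > 7, |h| < |g| on |z| = 1, so by Rouche f has the same number of zeros as g inside |z| < 1
Step 5: g(z) = 8 is a nonzero constant with no zeros inside |z| < 1. Answer = 0

0


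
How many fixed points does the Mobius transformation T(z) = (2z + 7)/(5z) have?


Step 1: Fixed points satisfy T(z) = z
Step 2: 5z^2 - 2z - 7 = 0
Step 3: Discriminant = (-2)^2 - 4*5*(-7) = 144
Step 4: Number of fixed points = 2

2


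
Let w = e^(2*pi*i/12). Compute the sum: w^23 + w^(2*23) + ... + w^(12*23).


Step 1: The sum sum_{j=1}^{n} w^(k*j) equals n if n | k, else 0.
Step 2: Here n = 12, k = 23
Step 3: Does n divide k? 12 | 23 -> False
Step 4: Sum = 0

0


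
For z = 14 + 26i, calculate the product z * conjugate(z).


Step 1: conj(z) = 14 - 26i
Step 2: z * conj(z) = 14^2 + 26^2
Step 3: = 196 + 676 = 872

872


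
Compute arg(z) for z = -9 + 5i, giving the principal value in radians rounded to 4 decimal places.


Step 1: z = -9 + 5i
Step 2: arg(z) = atan2(5, -9)
Step 3: arg(z) = 2.6345

2.6345


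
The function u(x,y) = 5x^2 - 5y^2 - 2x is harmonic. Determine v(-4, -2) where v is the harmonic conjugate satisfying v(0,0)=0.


Step 1: v_x = -u_y = 10y + 0
Step 2: v_y = u_x = 10x - 2
Step 3: v = 10xy - 2y + C
Step 4: v(0,0) = 0 => C = 0
Step 5: v(-4, -2) = 84

84


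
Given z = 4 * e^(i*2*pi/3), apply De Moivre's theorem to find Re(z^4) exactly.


Step 1: By De Moivre's theorem, z^4 = 4^4 * e^(i*4*2*pi/3) = 256 * (cos(8*pi/3) + i*sin(8*pi/3))
Step 2: |z|^4 = 4^4 = 256
Step 3: Reduce the angle mod 2*pi: 8*pi/3 - 2*pi = 2*pi/3
Step 4: cos(2*pi/3) = -1/2
Step 5: Re(z^4) = 256 * (-1/2) = -128

-128


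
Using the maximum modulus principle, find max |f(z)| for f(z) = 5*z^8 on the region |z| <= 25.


Step 1: On |z| = 25, |f(z)| = 5 * |z|^8 = 5 * 25^8
Step 2: By maximum modulus principle, maximum is on boundary.
Step 3: Maximum = 5 * 152587890625 = 762939453125

762939453125


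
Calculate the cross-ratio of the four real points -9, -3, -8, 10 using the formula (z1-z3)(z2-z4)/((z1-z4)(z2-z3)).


Step 1: (z1-z3)(z2-z4) = (-1) * (-13) = 13
Step 2: (z1-z4)(z2-z3) = (-19) * 5 = -95
Step 3: Cross-ratio = -13/95 = -13/95

-13/95


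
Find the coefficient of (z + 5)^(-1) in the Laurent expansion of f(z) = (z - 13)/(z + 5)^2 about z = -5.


Step 1: Write the numerator in powers of (z + 5): z - 13 = (z + 5) + (1*(-5) - 13) = (z + 5) - 18
Step 2: Divide by (z + 5)^2: f(z) = -18(z + 5)^(-2) + (z + 5)^(-1)
Step 3: This finite sum is the Laurent series of f about z = -5.
Step 4: Coefficient of (z + 5)^(-1) = coefficient of (z + 5) in the re-centred numerator = 1

1


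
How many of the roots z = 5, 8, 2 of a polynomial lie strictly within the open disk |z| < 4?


Step 1: Check each root:
  z = 5: |5| = 5 >= 4
  z = 8: |8| = 8 >= 4
  z = 2: |2| = 2 < 4
Step 2: Count = 1

1


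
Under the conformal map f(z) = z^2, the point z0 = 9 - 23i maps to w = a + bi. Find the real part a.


Step 1: z0 = 9 - 23i
Step 2: z0^2 = 9^2 - (-23)^2 - 414i
Step 3: real part = 81 - 529 = -448

-448


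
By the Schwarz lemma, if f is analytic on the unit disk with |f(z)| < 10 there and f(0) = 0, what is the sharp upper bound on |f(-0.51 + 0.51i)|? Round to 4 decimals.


Step 1: g = f/10 maps D -> D with g(0) = 0, so by the Schwarz lemma |g(z)| <= |z|, i.e. |f(z)| <= 10|z|; this is sharp (f(z) = 10z).
Step 2: |z0|^2 = (-0.51)^2 + 0.51^2 = 0.5202
Step 3: |z0| = sqrt(0.5202) = 0.721249
Step 4: Best bound = 10 * |z0| = 10 * 0.721249 = 7.2125

7.2125


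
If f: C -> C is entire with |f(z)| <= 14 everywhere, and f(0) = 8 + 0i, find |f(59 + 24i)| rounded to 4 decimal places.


Step 1: By Liouville's theorem, a bounded entire function is constant.
Step 2: f(z) = f(0) = 8 + 0i for all z.
Step 3: |f(w)| = |8 + 0i| = sqrt(64 + 0)
Step 4: = 8.0

8.0


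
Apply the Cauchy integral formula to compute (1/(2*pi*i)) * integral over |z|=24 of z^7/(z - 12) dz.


Step 1: f(z) = z^7, a = 12 is inside |z| = 24
Step 2: By Cauchy integral formula: (1/(2pi*i)) * integral = f(a)
Step 3: f(12) = 12^7 = 35831808

35831808


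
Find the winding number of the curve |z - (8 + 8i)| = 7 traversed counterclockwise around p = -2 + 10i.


Step 1: Center c = (8, 8), radius = 7
Step 2: |p - c|^2 = (-10)^2 + 2^2 = 104
Step 3: r^2 = 49
Step 4: |p-c| > r so winding number = 0

0


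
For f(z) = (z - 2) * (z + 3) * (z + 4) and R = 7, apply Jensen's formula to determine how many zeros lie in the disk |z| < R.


Jensen's formula: (1/2pi)*integral log|f(Re^it)|dt = log|f(0)| + sum_{|a_k|<R} log(R/|a_k|)
Step 1: f(0) = (-2) * 3 * 4 = -24
Step 2: log|f(0)| = log|2| + log|-3| + log|-4| = 3.1781
Step 3: Zeros inside |z| < 7: 2, -3, -4
Step 4: Jensen sum = log(7/2) + log(7/3) + log(7/4) = 2.6597
Step 5: n(R) = number of terms in the Jensen sum = count of zeros inside |z| < 7 = 3

3


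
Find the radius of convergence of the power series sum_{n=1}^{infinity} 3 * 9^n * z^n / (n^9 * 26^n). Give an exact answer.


Step 1: General term a_n = 3 * 9^n / (n^9 * 26^n)
Step 2: By the root test, |a_n|^(1/n) = 3^(1/n) * 9 / (n^(9/n) * 26) -> 9/26 as n -> infinity (since 3^(1/n) -> 1 and n^(9/n) -> 1)
Step 3: R = 1/lim|a_n|^(1/n) = 26/9

26/9


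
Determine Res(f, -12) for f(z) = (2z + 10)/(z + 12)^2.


Step 1: Pole of order 2 at z = -12
Step 2: Res = lim d/dz [(z + 12)^2 * f(z)] as z -> -12
Step 3: (z + 12)^2 * f(z) = 2z + 10
Step 4: d/dz[2z + 10] = 2

2


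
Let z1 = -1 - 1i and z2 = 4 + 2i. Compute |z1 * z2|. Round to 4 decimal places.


Step 1: |z1| = sqrt((-1)^2 + (-1)^2) = sqrt(2)
Step 2: |z2| = sqrt(4^2 + 2^2) = sqrt(20)
Step 3: |z1*z2| = |z1|*|z2| = sqrt(2) * sqrt(20) = sqrt(2 * 20) = sqrt(40)
Step 4: = 6.3246

6.3246


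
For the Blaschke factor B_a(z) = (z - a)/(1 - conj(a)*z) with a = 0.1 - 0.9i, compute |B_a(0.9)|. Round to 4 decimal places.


Step 1: Numerator z0 - a = 0.9 - (0.1 - 0.9i) = 0.8 + 0.9i
Step 2: Denominator 1 - conj(a)*z0 = 1 - (0.1 + 0.9i)*0.9 = 0.91 - 0.81i
Step 3: |z0 - a|^2 = 0.8^2 + 0.9^2 = 1.45; |1 - conj(a)*z0|^2 = 0.91^2 + (-0.81)^2 = 1.4842
Step 4: |B_a(0.9)| = sqrt(1.45 / 1.4842) = sqrt(0.976957)
Step 5: = 0.9884

0.9884


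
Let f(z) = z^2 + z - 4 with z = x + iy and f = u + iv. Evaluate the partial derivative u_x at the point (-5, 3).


Step 1: f(z) = (x+iy)^2 + (x+iy) - 4
Step 2: u = (x^2 - y^2) + x - 4
Step 3: u_x = 2x + 1
Step 4: At (-5, 3): u_x = -10 + 1 = -9

-9


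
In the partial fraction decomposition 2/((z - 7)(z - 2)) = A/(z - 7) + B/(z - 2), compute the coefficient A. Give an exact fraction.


Step 1: Multiply both sides by (z - 7) and set z = 7
Step 2: A = 2 / (7 - 2)
Step 3: A = 2 / 5
Step 4: A = 2/5

2/5


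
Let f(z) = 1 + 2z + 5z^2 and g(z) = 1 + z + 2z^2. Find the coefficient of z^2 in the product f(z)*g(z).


Step 1: z^2 term in f*g comes from: (1)*(2z^2) + (2z)*(z) + (5z^2)*(1)
Step 2: = 2 + 2 + 5
Step 3: = 9

9


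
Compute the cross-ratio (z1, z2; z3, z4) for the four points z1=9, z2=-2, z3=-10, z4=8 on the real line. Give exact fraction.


Step 1: (z1-z3)(z2-z4) = 19 * (-10) = -190
Step 2: (z1-z4)(z2-z3) = 1 * 8 = 8
Step 3: Cross-ratio = -190/8 = -95/4

-95/4


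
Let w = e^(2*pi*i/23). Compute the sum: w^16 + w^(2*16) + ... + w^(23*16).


Step 1: The sum sum_{j=1}^{n} w^(k*j) equals n if n | k, else 0.
Step 2: Here n = 23, k = 16
Step 3: Does n divide k? 23 | 16 -> False
Step 4: Sum = 0

0


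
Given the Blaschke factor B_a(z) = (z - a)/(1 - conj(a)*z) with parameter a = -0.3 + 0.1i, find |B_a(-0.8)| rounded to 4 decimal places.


Step 1: Numerator z0 - a = -0.8 - (-0.3 + 0.1i) = -0.5 - 0.1i
Step 2: Denominator 1 - conj(a)*z0 = 1 - (-0.3 - 0.1i)*(-0.8) = 0.76 - 0.08i
Step 3: |z0 - a|^2 = (-0.5)^2 + (-0.1)^2 = 0.26; |1 - conj(a)*z0|^2 = 0.76^2 + (-0.08)^2 = 0.584
Step 4: |B_a(-0.8)| = sqrt(0.26 / 0.584) = sqrt(0.445205)
Step 5: = 0.6672

0.6672


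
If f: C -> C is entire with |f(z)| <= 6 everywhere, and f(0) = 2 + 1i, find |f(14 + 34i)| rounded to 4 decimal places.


Step 1: By Liouville's theorem, a bounded entire function is constant.
Step 2: f(z) = f(0) = 2 + 1i for all z.
Step 3: |f(w)| = |2 + 1i| = sqrt(4 + 1)
Step 4: = 2.2361

2.2361


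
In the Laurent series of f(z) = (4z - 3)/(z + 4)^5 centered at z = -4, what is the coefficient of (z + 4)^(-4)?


Step 1: Write the numerator in powers of (z + 4): 4z - 3 = 4(z + 4) + (4*(-4) - 3) = 4(z + 4) - 19
Step 2: Divide by (z + 4)^5: f(z) = -19(z + 4)^(-5) + 4(z + 4)^(-4)
Step 3: This finite sum is the Laurent series of f about z = -4.
Step 4: Coefficient of (z + 4)^(-4) = coefficient of (z + 4) in the re-centred numerator = 4

4


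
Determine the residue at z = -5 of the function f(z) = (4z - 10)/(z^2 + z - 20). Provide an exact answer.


Step 1: Q(z) = z^2 + z - 20 = (z + 5)(z - 4)
Step 2: Q'(z) = 2z + 1
Step 3: Q'(-5) = -9, P(-5) = -30
Step 4: Res = P(-5)/Q'(-5) = -30/(-9) = 10/3

10/3


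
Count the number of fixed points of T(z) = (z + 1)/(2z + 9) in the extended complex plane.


Step 1: Fixed points satisfy T(z) = z
Step 2: 2z^2 + 8z - 1 = 0
Step 3: Discriminant = 8^2 - 4*2*(-1) = 72
Step 4: Number of fixed points = 2

2


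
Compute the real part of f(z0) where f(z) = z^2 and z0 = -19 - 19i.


Step 1: z0 = -19 - 19i
Step 2: z0^2 = (-19)^2 - (-19)^2 + 722i
Step 3: real part = 361 - 361 = 0

0


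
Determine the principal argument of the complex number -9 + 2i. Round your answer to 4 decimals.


Step 1: z = -9 + 2i
Step 2: arg(z) = atan2(2, -9)
Step 3: arg(z) = 2.9229

2.9229


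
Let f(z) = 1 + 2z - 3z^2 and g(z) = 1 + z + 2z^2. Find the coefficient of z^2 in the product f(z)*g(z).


Step 1: z^2 term in f*g comes from: (1)*(2z^2) + (2z)*(z) + (-3z^2)*(1)
Step 2: = 2 + 2 - 3
Step 3: = 1

1


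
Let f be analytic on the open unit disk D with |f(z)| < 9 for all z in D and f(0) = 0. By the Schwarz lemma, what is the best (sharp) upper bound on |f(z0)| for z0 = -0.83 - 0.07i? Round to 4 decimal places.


Step 1: g = f/9 maps D -> D with g(0) = 0, so by the Schwarz lemma |g(z)| <= |z|, i.e. |f(z)| <= 9|z|; this is sharp (f(z) = 9z).
Step 2: |z0|^2 = (-0.83)^2 + (-0.07)^2 = 0.6938
Step 3: |z0| = sqrt(0.6938) = 0.832947
Step 4: Best bound = 9 * |z0| = 9 * 0.832947 = 7.4965

7.4965


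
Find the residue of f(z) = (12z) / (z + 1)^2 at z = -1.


Step 1: Pole of order 2 at z = -1
Step 2: Res = lim d/dz [(z + 1)^2 * f(z)] as z -> -1
Step 3: (z + 1)^2 * f(z) = 12z
Step 4: d/dz[12z] = 12

12


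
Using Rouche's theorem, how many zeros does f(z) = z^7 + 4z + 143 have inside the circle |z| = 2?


Step 1: On |z| = 2 the three terms have sizes |z^7| = 2^7 = 128, |4z| = 4*2 = 8, |143| = 143
Step 2: The dominant term is g(z) = 143; let h(z) = z^7 + 4z so f = g + h
Step 3: On |z| = 2: |g| = 143 and |h| <= 128 + 8 = 136
Step 4: Since 143 > 136, |h| < |g| on |z| = 2, so by Rouche f has the same number of zeros as g inside |z| < 2
Step 5: g(z) = 143 is a nonzero constant with no zeros inside |z| < 2. Answer = 0

0


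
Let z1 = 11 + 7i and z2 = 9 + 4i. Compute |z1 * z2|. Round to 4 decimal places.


Step 1: |z1| = sqrt(11^2 + 7^2) = sqrt(170)
Step 2: |z2| = sqrt(9^2 + 4^2) = sqrt(97)
Step 3: |z1*z2| = |z1|*|z2| = sqrt(170) * sqrt(97) = sqrt(170 * 97) = sqrt(16490)
Step 4: = 128.4134

128.4134


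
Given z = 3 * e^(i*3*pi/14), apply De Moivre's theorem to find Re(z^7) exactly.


Step 1: By De Moivre's theorem, z^7 = 3^7 * e^(i*7*3*pi/14) = 2187 * (cos(3*pi/2) + i*sin(3*pi/2))
Step 2: |z|^7 = 3^7 = 2187
Step 3: The angle 3*pi/2 already lies in [0, 2*pi)
Step 4: cos(3*pi/2) = 0
Step 5: Re(z^7) = 2187 * 0 = 0

0


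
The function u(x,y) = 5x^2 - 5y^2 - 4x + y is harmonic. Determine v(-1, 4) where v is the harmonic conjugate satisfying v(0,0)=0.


Step 1: v_x = -u_y = 10y - 1
Step 2: v_y = u_x = 10x - 4
Step 3: v = 10xy - x - 4y + C
Step 4: v(0,0) = 0 => C = 0
Step 5: v(-1, 4) = -55

-55


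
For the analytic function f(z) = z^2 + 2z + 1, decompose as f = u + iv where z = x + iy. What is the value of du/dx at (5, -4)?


Step 1: f(z) = (x+iy)^2 + 2(x+iy) + 1
Step 2: u = (x^2 - y^2) + 2x + 1
Step 3: u_x = 2x + 2
Step 4: At (5, -4): u_x = 10 + 2 = 12

12


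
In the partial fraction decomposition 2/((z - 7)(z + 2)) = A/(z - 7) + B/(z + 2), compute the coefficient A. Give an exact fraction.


Step 1: Multiply both sides by (z - 7) and set z = 7
Step 2: A = 2 / (7 + 2)
Step 3: A = 2 / 9
Step 4: A = 2/9

2/9


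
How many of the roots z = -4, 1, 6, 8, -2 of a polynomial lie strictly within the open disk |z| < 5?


Step 1: Check each root:
  z = -4: |-4| = 4 < 5
  z = 1: |1| = 1 < 5
  z = 6: |6| = 6 >= 5
  z = 8: |8| = 8 >= 5
  z = -2: |-2| = 2 < 5
Step 2: Count = 3

3


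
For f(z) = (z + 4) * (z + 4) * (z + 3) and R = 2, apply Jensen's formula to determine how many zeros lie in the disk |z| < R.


Jensen's formula: (1/2pi)*integral log|f(Re^it)|dt = log|f(0)| + sum_{|a_k|<R} log(R/|a_k|)
Step 1: f(0) = 4 * 4 * 3 = 48
Step 2: log|f(0)| = log|-4| + log|-4| + log|-3| = 3.8712
Step 3: Zeros inside |z| < 2: none
Step 4: Jensen sum = (empty sum) = 0
Step 5: n(R) = number of terms in the Jensen sum = count of zeros inside |z| < 2 = 0

0


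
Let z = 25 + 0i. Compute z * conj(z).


Step 1: conj(z) = 25 - 0i
Step 2: z * conj(z) = 25^2 + 0^2
Step 3: = 625 + 0 = 625

625


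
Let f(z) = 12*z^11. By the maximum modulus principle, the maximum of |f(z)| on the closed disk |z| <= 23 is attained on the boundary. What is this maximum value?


Step 1: On |z| = 23, |f(z)| = 12 * |z|^11 = 12 * 23^11
Step 2: By maximum modulus principle, maximum is on boundary.
Step 3: Maximum = 12 * 952809757913927 = 11433717094967124

11433717094967124


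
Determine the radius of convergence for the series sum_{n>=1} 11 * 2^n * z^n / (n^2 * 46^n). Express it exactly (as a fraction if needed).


Step 1: General term a_n = 11 * 2^n / (n^2 * 46^n)
Step 2: By the root test, |a_n|^(1/n) = 11^(1/n) * 2 / (n^(2/n) * 46) -> 2/46 as n -> infinity (since 11^(1/n) -> 1 and n^(2/n) -> 1)
Step 3: R = 1/lim|a_n|^(1/n) = 46/2 = 23

23


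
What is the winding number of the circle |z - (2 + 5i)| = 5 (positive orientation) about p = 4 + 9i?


Step 1: Center c = (2, 5), radius = 5
Step 2: |p - c|^2 = 2^2 + 4^2 = 20
Step 3: r^2 = 25
Step 4: |p-c| < r so winding number = 1

1


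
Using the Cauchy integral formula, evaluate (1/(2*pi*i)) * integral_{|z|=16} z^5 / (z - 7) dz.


Step 1: f(z) = z^5, a = 7 is inside |z| = 16
Step 2: By Cauchy integral formula: (1/(2pi*i)) * integral = f(a)
Step 3: f(7) = 7^5 = 16807

16807


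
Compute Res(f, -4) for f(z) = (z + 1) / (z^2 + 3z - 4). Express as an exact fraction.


Step 1: Q(z) = z^2 + 3z - 4 = (z + 4)(z - 1)
Step 2: Q'(z) = 2z + 3
Step 3: Q'(-4) = -5, P(-4) = -3
Step 4: Res = P(-4)/Q'(-4) = -3/(-5) = 3/5

3/5


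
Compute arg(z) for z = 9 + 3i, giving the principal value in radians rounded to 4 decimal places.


Step 1: z = 9 + 3i
Step 2: arg(z) = atan2(3, 9)
Step 3: arg(z) = 0.3218

0.3218


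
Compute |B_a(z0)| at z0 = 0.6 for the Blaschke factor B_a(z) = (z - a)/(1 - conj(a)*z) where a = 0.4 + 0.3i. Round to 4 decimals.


Step 1: Numerator z0 - a = 0.6 - (0.4 + 0.3i) = 0.2 - 0.3i
Step 2: Denominator 1 - conj(a)*z0 = 1 - (0.4 - 0.3i)*0.6 = 0.76 + 0.18i
Step 3: |z0 - a|^2 = 0.2^2 + (-0.3)^2 = 0.13; |1 - conj(a)*z0|^2 = 0.76^2 + 0.18^2 = 0.61
Step 4: |B_a(0.6)| = sqrt(0.13 / 0.61) = sqrt(0.213115)
Step 5: = 0.4616

0.4616


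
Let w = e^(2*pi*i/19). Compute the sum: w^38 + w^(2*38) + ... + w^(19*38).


Step 1: The sum sum_{j=1}^{n} w^(k*j) equals n if n | k, else 0.
Step 2: Here n = 19, k = 38
Step 3: Does n divide k? 19 | 38 -> True
Step 4: Sum = 19

19


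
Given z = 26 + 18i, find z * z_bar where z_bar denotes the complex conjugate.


Step 1: conj(z) = 26 - 18i
Step 2: z * conj(z) = 26^2 + 18^2
Step 3: = 676 + 324 = 1000

1000


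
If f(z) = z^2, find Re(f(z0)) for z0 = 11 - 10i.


Step 1: z0 = 11 - 10i
Step 2: z0^2 = 11^2 - (-10)^2 - 220i
Step 3: real part = 121 - 100 = 21

21


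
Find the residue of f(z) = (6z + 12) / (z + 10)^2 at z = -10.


Step 1: Pole of order 2 at z = -10
Step 2: Res = lim d/dz [(z + 10)^2 * f(z)] as z -> -10
Step 3: (z + 10)^2 * f(z) = 6z + 12
Step 4: d/dz[6z + 12] = 6

6


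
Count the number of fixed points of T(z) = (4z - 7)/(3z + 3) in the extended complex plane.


Step 1: Fixed points satisfy T(z) = z
Step 2: 3z^2 - z + 7 = 0
Step 3: Discriminant = (-1)^2 - 4*3*7 = -83
Step 4: Number of fixed points = 2

2


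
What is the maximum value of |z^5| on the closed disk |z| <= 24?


Step 1: On |z| = 24, |f(z)| = |z|^5 = 24^5
Step 2: By maximum modulus principle, maximum is on boundary.
Step 3: Maximum = 7962624 = 7962624

7962624


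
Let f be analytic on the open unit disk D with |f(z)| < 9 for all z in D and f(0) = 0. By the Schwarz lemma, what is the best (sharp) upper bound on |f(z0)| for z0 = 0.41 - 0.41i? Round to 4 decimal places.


Step 1: g = f/9 maps D -> D with g(0) = 0, so by the Schwarz lemma |g(z)| <= |z|, i.e. |f(z)| <= 9|z|; this is sharp (f(z) = 9z).
Step 2: |z0|^2 = 0.41^2 + (-0.41)^2 = 0.3362
Step 3: |z0| = sqrt(0.3362) = 0.579828
Step 4: Best bound = 9 * |z0| = 9 * 0.579828 = 5.2184

5.2184


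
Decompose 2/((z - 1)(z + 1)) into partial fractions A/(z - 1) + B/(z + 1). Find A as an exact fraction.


Step 1: Multiply both sides by (z - 1) and set z = 1
Step 2: A = 2 / (1 + 1)
Step 3: A = 2 / 2
Step 4: A = 1

1


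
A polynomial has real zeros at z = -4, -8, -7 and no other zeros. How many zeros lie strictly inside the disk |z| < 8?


Step 1: Check each root:
  z = -4: |-4| = 4 < 8
  z = -8: |-8| = 8 >= 8
  z = -7: |-7| = 7 < 8
Step 2: Count = 2

2
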